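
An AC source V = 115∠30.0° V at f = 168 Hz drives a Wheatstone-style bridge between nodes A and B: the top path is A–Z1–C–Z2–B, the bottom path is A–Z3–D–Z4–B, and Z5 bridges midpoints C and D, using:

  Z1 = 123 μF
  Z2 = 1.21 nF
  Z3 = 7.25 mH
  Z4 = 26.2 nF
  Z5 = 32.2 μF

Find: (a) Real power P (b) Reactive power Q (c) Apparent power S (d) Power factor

Step 1 — Angular frequency: ω = 2π·f = 2π·168 = 1056 rad/s.
Step 2 — Component impedances:
  Z1: Z = 1/(jωC) = -j/(ω·C) = 0 - j7.702 Ω
  Z2: Z = 1/(jωC) = -j/(ω·C) = 0 - j7.829e+05 Ω
  Z3: Z = jωL = j·1056·0.00725 = 0 + j7.653 Ω
  Z4: Z = 1/(jωC) = -j/(ω·C) = 0 - j3.616e+04 Ω
  Z5: Z = 1/(jωC) = -j/(ω·C) = 0 - j29.42 Ω
Step 3 — Bridge requires nodal analysis (the Z5 bridge couples midpoints C and D, so the two paths cannot be reduced to a simple series/parallel combination). Setting node B to ground and injecting 1 A at node A, the 3-node admittance system at A, C, D solves to V_A = Z_AB = 0 - j3.455e+04 Ω = 3.455e+04∠-90.0° Ω.
Step 4 — Source phasor: V = 115∠30.0° V = 99.59 + j57.5 V.
Step 5 — Current: I = V / Z = -0.001664 + j0.002882 A = 0.003328∠120.0° A.
Step 6 — Complex power: S = V·I* = 0 - j0.3827 VA.
Step 7 — Real power: P = Re(S) = 0 W.
Step 8 — Reactive power: Q = Im(S) = -0.3827 VAR.
Step 9 — Apparent power: |S| = 0.3827 VA.
Step 10 — Power factor: PF = P/|S| = 0 (leading).

(a) P = 0 W  (b) Q = -0.3827 VAR  (c) S = 0.3827 VA  (d) PF = 0 (leading)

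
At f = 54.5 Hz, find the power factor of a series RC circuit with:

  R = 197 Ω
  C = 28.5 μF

Step 1 — Angular frequency: ω = 2π·f = 2π·54.5 = 342.4 rad/s.
Step 2 — Component impedances:
  R: Z = R = 197 Ω
  C: Z = 1/(jωC) = -j/(ω·C) = 0 - j102.5 Ω
Step 3 — Series combination: Z_total = R + C = 197 - j102.5 Ω = 222.1∠-27.5° Ω.
Step 4 — Power factor: PF = cos(φ) = Re(Z)/|Z| = 197/222.05 = 0.8872.
Step 5 — Type: Im(Z) = -102.5 ⇒ leading (phase φ = -27.5°).

PF = 0.8872 (leading, φ = -27.5°)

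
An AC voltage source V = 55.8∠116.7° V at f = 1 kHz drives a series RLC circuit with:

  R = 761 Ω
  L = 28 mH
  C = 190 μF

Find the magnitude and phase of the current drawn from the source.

Step 1 — Angular frequency: ω = 2π·f = 2π·1000 = 6283 rad/s.
Step 2 — Component impedances:
  R: Z = R = 761 Ω
  L: Z = jωL = j·6283·0.028 = 0 + j175.9 Ω
  C: Z = 1/(jωC) = -j/(ω·C) = 0 - j0.8377 Ω
Step 3 — Series combination: Z_total = R + L + C = 761 + j175.1 Ω = 780.9∠13.0° Ω.
Step 4 — Source phasor: V = 55.8∠116.7° V = -25.07 + j49.85 V.
Step 5 — Ohm's law: I = V / Z_total = (-25.07 + j49.85) / (761 + j175.1) = -0.01698 + j0.06941 A.
Step 6 — Convert to polar: |I| = 0.07146 A, ∠I = 103.7°.

I = 0.07146∠103.7° A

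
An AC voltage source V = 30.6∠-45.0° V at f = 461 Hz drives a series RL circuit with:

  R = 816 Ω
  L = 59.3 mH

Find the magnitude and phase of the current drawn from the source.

Step 1 — Angular frequency: ω = 2π·f = 2π·461 = 2897 rad/s.
Step 2 — Component impedances:
  R: Z = R = 816 Ω
  L: Z = jωL = j·2897·0.0593 = 0 + j171.8 Ω
Step 3 — Series combination: Z_total = R + L = 816 + j171.8 Ω = 833.9∠11.9° Ω.
Step 4 — Source phasor: V = 30.6∠-45.0° V = 21.64 - j21.64 V.
Step 5 — Ohm's law: I = V / Z_total = (21.64 - j21.64) / (816 + j171.8) = 0.02005 - j0.03074 A.
Step 6 — Convert to polar: |I| = 0.0367 A, ∠I = -56.9°.

I = 0.0367∠-56.9° A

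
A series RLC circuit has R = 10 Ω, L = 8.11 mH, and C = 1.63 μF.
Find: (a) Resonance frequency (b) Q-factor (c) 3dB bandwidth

Step 1 — Resonance condition Im(Z)=0 gives ω₀ = 1/√(LC).
Step 2 — ω₀ = 1/√(0.00811·1.63e-06) = 8698 rad/s.
Step 3 — f₀ = ω₀/(2π) = 1384 Hz.
Step 4 — Series Q: Q = ω₀L/R = 8698·0.00811/10 = 7.054.
Step 5 — 3dB bandwidth: Δω = ω₀/Q = 1233 rad/s; BW = Δω/(2π) = 196.2 Hz.

(a) f₀ = 1384 Hz  (b) Q = 7.054  (c) BW = 196.2 Hz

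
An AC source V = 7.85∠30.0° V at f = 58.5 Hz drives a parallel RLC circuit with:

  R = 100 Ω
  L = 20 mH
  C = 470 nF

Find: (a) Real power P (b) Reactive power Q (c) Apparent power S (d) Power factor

Step 1 — Angular frequency: ω = 2π·f = 2π·58.5 = 367.6 rad/s.
Step 2 — Component impedances:
  R: Z = R = 100 Ω
  L: Z = jωL = j·367.6·0.02 = 0 + j7.351 Ω
  C: Z = 1/(jωC) = -j/(ω·C) = 0 - j5789 Ω
Step 3 — Parallel combination: 1/Z_total = 1/R + 1/L + 1/C; Z_total = 0.5389 + j7.321 Ω = 7.341∠85.8° Ω.
Step 4 — Source phasor: V = 7.85∠30.0° V = 6.798 + j3.925 V.
Step 5 — Current: I = V / Z = 0.6012 - j0.8843 A = 1.069∠-55.8° A.
Step 6 — Complex power: S = V·I* = 0.6162 + j8.372 VA.
Step 7 — Real power: P = Re(S) = 0.6162 W.
Step 8 — Reactive power: Q = Im(S) = 8.372 VAR.
Step 9 — Apparent power: |S| = 8.395 VA.
Step 10 — Power factor: PF = P/|S| = 0.07341 (lagging).

(a) P = 0.6162 W  (b) Q = 8.372 VAR  (c) S = 8.395 VA  (d) PF = 0.07341 (lagging)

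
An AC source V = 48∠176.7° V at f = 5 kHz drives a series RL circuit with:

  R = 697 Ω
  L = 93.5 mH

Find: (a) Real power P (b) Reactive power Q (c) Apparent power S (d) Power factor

Step 1 — Angular frequency: ω = 2π·f = 2π·5000 = 3.142e+04 rad/s.
Step 2 — Component impedances:
  R: Z = R = 697 Ω
  L: Z = jωL = j·3.142e+04·0.0935 = 0 + j2937 Ω
Step 3 — Series combination: Z_total = R + L = 697 + j2937 Ω = 3019∠76.7° Ω.
Step 4 — Source phasor: V = 48∠176.7° V = -47.92 + j2.763 V.
Step 5 — Current: I = V / Z = -0.002774 + j0.01566 A = 0.0159∠100.0° A.
Step 6 — Complex power: S = V·I* = 0.1762 + j0.7426 VA.
Step 7 — Real power: P = Re(S) = 0.1762 W.
Step 8 — Reactive power: Q = Im(S) = 0.7426 VAR.
Step 9 — Apparent power: |S| = 0.7632 VA.
Step 10 — Power factor: PF = P/|S| = 0.2309 (lagging).

(a) P = 0.1762 W  (b) Q = 0.7426 VAR  (c) S = 0.7632 VA  (d) PF = 0.2309 (lagging)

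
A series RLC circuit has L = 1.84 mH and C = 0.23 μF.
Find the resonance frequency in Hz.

Step 1 — Resonance condition Im(Z)=0 gives ω₀ = 1/√(LC).
Step 2 — ω₀ = 1/√(0.00184·2.3e-07) = 4.861e+04 rad/s.
Step 3 — f₀ = ω₀/(2π) = 7737 Hz.

f₀ = 7737 Hz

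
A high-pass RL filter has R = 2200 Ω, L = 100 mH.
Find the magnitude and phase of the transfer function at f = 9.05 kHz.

Step 1 — Angular frequency: ω = 2π·9050 = 5.686e+04 rad/s.
Step 2 — Transfer function: H(jω) = jωL/(R + jωL).
Step 3 — Numerator jωL = j·5686; denominator R + jωL = 2200 + j5686.
Step 4 — H = 0.8698 + j0.3365.
Step 5 — Magnitude: |H| = 0.9326 (-0.6 dB); phase: φ = 21.2°.

|H| = 0.9326 (-0.6 dB), φ = 21.2°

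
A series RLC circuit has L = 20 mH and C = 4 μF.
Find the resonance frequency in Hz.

Step 1 — Resonance condition Im(Z)=0 gives ω₀ = 1/√(LC).
Step 2 — ω₀ = 1/√(0.02·4e-06) = 3536 rad/s.
Step 3 — f₀ = ω₀/(2π) = 562.7 Hz.

f₀ = 562.7 Hz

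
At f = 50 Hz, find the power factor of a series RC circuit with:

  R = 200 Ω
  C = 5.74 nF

Step 1 — Angular frequency: ω = 2π·f = 2π·50 = 314.2 rad/s.
Step 2 — Component impedances:
  R: Z = R = 200 Ω
  C: Z = 1/(jωC) = -j/(ω·C) = 0 - j5.545e+05 Ω
Step 3 — Series combination: Z_total = R + C = 200 - j5.545e+05 Ω = 5.545e+05∠-90.0° Ω.
Step 4 — Power factor: PF = cos(φ) = Re(Z)/|Z| = 200/5.545e+05 = 0.0003607.
Step 5 — Type: Im(Z) = -5.545e+05 ⇒ leading (phase φ = -90.0°).

PF = 0.0003607 (leading, φ = -90.0°)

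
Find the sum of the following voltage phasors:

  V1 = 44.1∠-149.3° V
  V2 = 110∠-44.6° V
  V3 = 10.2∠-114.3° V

Step 1 — Convert each phasor to rectangular form:
  V1 = 44.1·(cos(-149.3°) + j·sin(-149.3°)) = -37.92 - j22.51 V
  V2 = 110·(cos(-44.6°) + j·sin(-44.6°)) = 78.32 - j77.24 V
  V3 = 10.2·(cos(-114.3°) + j·sin(-114.3°)) = -4.197 - j9.296 V
Step 2 — Sum components: V_total = 36.21 - j109 V.
Step 3 — Convert to polar: |V_total| = 114.9 V, ∠V_total = -71.6°.

V_total = 114.9∠-71.6° V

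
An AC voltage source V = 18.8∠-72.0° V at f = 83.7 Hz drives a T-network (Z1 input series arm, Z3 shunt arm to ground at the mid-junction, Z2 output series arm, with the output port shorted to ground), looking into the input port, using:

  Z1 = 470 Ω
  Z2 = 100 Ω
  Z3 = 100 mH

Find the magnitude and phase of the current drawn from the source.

Step 1 — Angular frequency: ω = 2π·f = 2π·83.7 = 525.9 rad/s.
Step 2 — Component impedances:
  Z1: Z = R = 470 Ω
  Z2: Z = R = 100 Ω
  Z3: Z = jωL = j·525.9·0.1 = 0 + j52.59 Ω
Step 3 — With the output port shorted to ground, the output series arm Z2 runs from the junction to ground; the shunt arm Z3 also runs from the junction to ground. They appear in parallel: Z3 || Z2 = 21.67 + j41.2 Ω.
Step 4 — Series with input arm Z1: Z_in = Z1 + (Z3 || Z2) = 491.7 + j41.2 Ω = 493.4∠4.8° Ω.
Step 5 — Source phasor: V = 18.8∠-72.0° V = 5.81 - j17.88 V.
Step 6 — Ohm's law: I = V / Z_total = (5.81 - j17.88) / (491.7 + j41.2) = 0.008708 - j0.0371 A.
Step 7 — Convert to polar: |I| = 0.0381 A, ∠I = -76.8°.

I = 0.0381∠-76.8° A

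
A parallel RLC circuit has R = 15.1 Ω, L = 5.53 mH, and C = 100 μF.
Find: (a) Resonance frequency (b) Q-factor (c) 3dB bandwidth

Step 1 — Resonance: ω₀ = 1/√(LC) = 1/√(0.00553·0.0001) = 1345 rad/s.
Step 2 — f₀ = ω₀/(2π) = 214 Hz.
Step 3 — Parallel Q: Q = R/(ω₀L) = 15.1/(1345·0.00553) = 2.031.
Step 4 — Bandwidth: Δω = ω₀/Q = 662.3 rad/s; BW = Δω/(2π) = 105.4 Hz.

(a) f₀ = 214 Hz  (b) Q = 2.031  (c) BW = 105.4 Hz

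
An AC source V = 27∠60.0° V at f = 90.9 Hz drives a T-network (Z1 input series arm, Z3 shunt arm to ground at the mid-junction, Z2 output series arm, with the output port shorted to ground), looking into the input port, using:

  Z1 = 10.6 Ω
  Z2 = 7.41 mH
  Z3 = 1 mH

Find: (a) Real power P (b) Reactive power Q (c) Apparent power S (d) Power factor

Step 1 — Angular frequency: ω = 2π·f = 2π·90.9 = 571.1 rad/s.
Step 2 — Component impedances:
  Z1: Z = R = 10.6 Ω
  Z2: Z = jωL = j·571.1·0.00741 = 0 + j4.232 Ω
  Z3: Z = jωL = j·571.1·0.001 = 0 + j0.5711 Ω
Step 3 — With the output port shorted to ground, the output series arm Z2 runs from the junction to ground; the shunt arm Z3 also runs from the junction to ground. They appear in parallel: Z3 || Z2 = 0 + j0.5032 Ω.
Step 4 — Series with input arm Z1: Z_in = Z1 + (Z3 || Z2) = 10.6 + j0.5032 Ω = 10.61∠2.7° Ω.
Step 5 — Source phasor: V = 27∠60.0° V = 13.5 + j23.38 V.
Step 6 — Current: I = V / Z = 1.375 + j2.141 A = 2.544∠57.3° A.
Step 7 — Complex power: S = V·I* = 68.62 + j3.258 VA.
Step 8 — Real power: P = Re(S) = 68.62 W.
Step 9 — Reactive power: Q = Im(S) = 3.258 VAR.
Step 10 — Apparent power: |S| = 68.7 VA.
Step 11 — Power factor: PF = P/|S| = 0.9989 (lagging).

(a) P = 68.62 W  (b) Q = 3.258 VAR  (c) S = 68.7 VA  (d) PF = 0.9989 (lagging)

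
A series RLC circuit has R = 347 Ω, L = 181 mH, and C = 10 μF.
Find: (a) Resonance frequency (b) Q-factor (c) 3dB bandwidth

Step 1 — Resonance condition Im(Z)=0 gives ω₀ = 1/√(LC).
Step 2 — ω₀ = 1/√(0.181·1e-05) = 743.3 rad/s.
Step 3 — f₀ = ω₀/(2π) = 118.3 Hz.
Step 4 — Series Q: Q = ω₀L/R = 743.3·0.181/347 = 0.3877.
Step 5 — 3dB bandwidth: Δω = ω₀/Q = 1917 rad/s; BW = Δω/(2π) = 305.1 Hz.

(a) f₀ = 118.3 Hz  (b) Q = 0.3877  (c) BW = 305.1 Hz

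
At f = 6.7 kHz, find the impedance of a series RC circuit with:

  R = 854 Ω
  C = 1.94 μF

Step 1 — Angular frequency: ω = 2π·f = 2π·6700 = 4.21e+04 rad/s.
Step 2 — Component impedances:
  R: Z = R = 854 Ω
  C: Z = 1/(jωC) = -j/(ω·C) = 0 - j12.24 Ω
Step 3 — Series combination: Z_total = R + C = 854 - j12.24 Ω = 854.1∠-0.8° Ω.

Z = 854 - j12.24 Ω = 854.1∠-0.8° Ω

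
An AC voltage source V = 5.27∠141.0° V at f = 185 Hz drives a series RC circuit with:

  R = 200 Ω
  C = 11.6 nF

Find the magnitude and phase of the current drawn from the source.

Step 1 — Angular frequency: ω = 2π·f = 2π·185 = 1162 rad/s.
Step 2 — Component impedances:
  R: Z = R = 200 Ω
  C: Z = 1/(jωC) = -j/(ω·C) = 0 - j7.416e+04 Ω
Step 3 — Series combination: Z_total = R + C = 200 - j7.416e+04 Ω = 7.416e+04∠-89.8° Ω.
Step 4 — Source phasor: V = 5.27∠141.0° V = -4.096 + j3.317 V.
Step 5 — Ohm's law: I = V / Z_total = (-4.096 + j3.317) / (200 - j7.416e+04) = -4.487e-05 - j5.51e-05 A.
Step 6 — Convert to polar: |I| = 7.106e-05 A, ∠I = -129.2°.

I = 7.106e-05∠-129.2° A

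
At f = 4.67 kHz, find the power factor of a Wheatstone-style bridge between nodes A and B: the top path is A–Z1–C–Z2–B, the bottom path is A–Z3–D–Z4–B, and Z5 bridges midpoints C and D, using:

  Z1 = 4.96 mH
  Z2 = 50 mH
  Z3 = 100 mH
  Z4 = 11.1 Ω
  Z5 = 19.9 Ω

Step 1 — Angular frequency: ω = 2π·f = 2π·4670 = 2.934e+04 rad/s.
Step 2 — Component impedances:
  Z1: Z = jωL = j·2.934e+04·0.00496 = 0 + j145.5 Ω
  Z2: Z = jωL = j·2.934e+04·0.05 = 0 + j1467 Ω
  Z3: Z = jωL = j·2.934e+04·0.1 = 0 + j2934 Ω
  Z4: Z = R = 11.1 Ω
  Z5: Z = R = 19.9 Ω
Step 3 — Bridge requires nodal analysis (the Z5 bridge couples midpoints C and D, so the two paths cannot be reduced to a simple series/parallel combination). Setting node B to ground and injecting 1 A at node A, the 3-node admittance system at A, C, D solves to V_A = Z_AB = 29.14 + j139.4 Ω = 142.4∠78.2° Ω.
Step 4 — Power factor: PF = cos(φ) = Re(Z)/|Z| = 29.145/142.41 = 0.2047.
Step 5 — Type: Im(Z) = 139.4 ⇒ lagging (phase φ = 78.2°).

PF = 0.2047 (lagging, φ = 78.2°)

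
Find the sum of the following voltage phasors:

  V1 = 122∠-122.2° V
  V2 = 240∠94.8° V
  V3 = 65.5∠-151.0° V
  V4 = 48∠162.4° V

Step 1 — Convert each phasor to rectangular form:
  V1 = 122·(cos(-122.2°) + j·sin(-122.2°)) = -65.01 - j103.2 V
  V2 = 240·(cos(94.8°) + j·sin(94.8°)) = -20.08 + j239.2 V
  V3 = 65.5·(cos(-151.0°) + j·sin(-151.0°)) = -57.29 - j31.76 V
  V4 = 48·(cos(162.4°) + j·sin(162.4°)) = -45.75 + j14.51 V
Step 2 — Sum components: V_total = -188.1 + j118.7 V.
Step 3 — Convert to polar: |V_total| = 222.4 V, ∠V_total = 147.8°.

V_total = 222.4∠147.8° V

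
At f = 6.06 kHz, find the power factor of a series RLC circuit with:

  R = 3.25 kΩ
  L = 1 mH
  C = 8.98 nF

Step 1 — Angular frequency: ω = 2π·f = 2π·6060 = 3.808e+04 rad/s.
Step 2 — Component impedances:
  R: Z = R = 3250 Ω
  L: Z = jωL = j·3.808e+04·0.001 = 0 + j38.08 Ω
  C: Z = 1/(jωC) = -j/(ω·C) = 0 - j2925 Ω
Step 3 — Series combination: Z_total = R + L + C = 3250 - j2887 Ω = 4347∠-41.6° Ω.
Step 4 — Power factor: PF = cos(φ) = Re(Z)/|Z| = 3250/4346.8 = 0.7477.
Step 5 — Type: Im(Z) = -2887 ⇒ leading (phase φ = -41.6°).

PF = 0.7477 (leading, φ = -41.6°)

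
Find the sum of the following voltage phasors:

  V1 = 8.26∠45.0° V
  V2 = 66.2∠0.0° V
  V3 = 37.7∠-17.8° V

Step 1 — Convert each phasor to rectangular form:
  V1 = 8.26·(cos(45.0°) + j·sin(45.0°)) = 5.841 + j5.841 V
  V2 = 66.2·(cos(0.0°) + j·sin(0.0°)) = 66.2 V
  V3 = 37.7·(cos(-17.8°) + j·sin(-17.8°)) = 35.9 - j11.52 V
Step 2 — Sum components: V_total = 107.9 - j5.684 V.
Step 3 — Convert to polar: |V_total| = 108.1 V, ∠V_total = -3.0°.

V_total = 108.1∠-3.0° V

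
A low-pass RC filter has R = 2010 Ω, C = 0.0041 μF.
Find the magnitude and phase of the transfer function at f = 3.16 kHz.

Step 1 — Angular frequency: ω = 2π·3160 = 1.985e+04 rad/s.
Step 2 — Transfer function: H(jω) = 1/(1 + jωRC).
Step 3 — Denominator: 1 + jωRC = 1 + j·1.985e+04·2010·4.1e-09 = 1 + j0.1636.
Step 4 — H = 0.9739 - j0.1594.
Step 5 — Magnitude: |H| = 0.9869 (-0.1 dB); phase: φ = -9.3°.

|H| = 0.9869 (-0.1 dB), φ = -9.3°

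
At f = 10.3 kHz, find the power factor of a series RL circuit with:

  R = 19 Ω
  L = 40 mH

Step 1 — Angular frequency: ω = 2π·f = 2π·1.03e+04 = 6.472e+04 rad/s.
Step 2 — Component impedances:
  R: Z = R = 19 Ω
  L: Z = jωL = j·6.472e+04·0.04 = 0 + j2589 Ω
Step 3 — Series combination: Z_total = R + L = 19 + j2589 Ω = 2589∠89.6° Ω.
Step 4 — Power factor: PF = cos(φ) = Re(Z)/|Z| = 19/2589 = 0.007339.
Step 5 — Type: Im(Z) = 2589 ⇒ lagging (phase φ = 89.6°).

PF = 0.007339 (lagging, φ = 89.6°)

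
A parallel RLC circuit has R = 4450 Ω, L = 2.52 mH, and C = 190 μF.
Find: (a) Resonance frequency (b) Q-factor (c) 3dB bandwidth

Step 1 — Resonance: ω₀ = 1/√(LC) = 1/√(0.00252·0.00019) = 1445 rad/s.
Step 2 — f₀ = ω₀/(2π) = 230 Hz.
Step 3 — Parallel Q: Q = R/(ω₀L) = 4450/(1445·0.00252) = 1222.
Step 4 — Bandwidth: Δω = ω₀/Q = 1.183 rad/s; BW = Δω/(2π) = 0.1882 Hz.

(a) f₀ = 230 Hz  (b) Q = 1222  (c) BW = 0.1882 Hz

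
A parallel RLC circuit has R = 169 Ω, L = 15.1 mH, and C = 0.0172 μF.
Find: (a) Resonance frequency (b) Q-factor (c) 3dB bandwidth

Step 1 — Resonance: ω₀ = 1/√(LC) = 1/√(0.0151·1.72e-08) = 6.205e+04 rad/s.
Step 2 — f₀ = ω₀/(2π) = 9876 Hz.
Step 3 — Parallel Q: Q = R/(ω₀L) = 169/(6.205e+04·0.0151) = 0.1804.
Step 4 — Bandwidth: Δω = ω₀/Q = 3.44e+05 rad/s; BW = Δω/(2π) = 5.475e+04 Hz.

(a) f₀ = 9876 Hz  (b) Q = 0.1804  (c) BW = 5.475e+04 Hz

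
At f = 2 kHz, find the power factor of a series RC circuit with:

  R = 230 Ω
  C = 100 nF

Step 1 — Angular frequency: ω = 2π·f = 2π·2000 = 1.257e+04 rad/s.
Step 2 — Component impedances:
  R: Z = R = 230 Ω
  C: Z = 1/(jωC) = -j/(ω·C) = 0 - j795.8 Ω
Step 3 — Series combination: Z_total = R + C = 230 - j795.8 Ω = 828.3∠-73.9° Ω.
Step 4 — Power factor: PF = cos(φ) = Re(Z)/|Z| = 230/828.3 = 0.2777.
Step 5 — Type: Im(Z) = -795.8 ⇒ leading (phase φ = -73.9°).

PF = 0.2777 (leading, φ = -73.9°)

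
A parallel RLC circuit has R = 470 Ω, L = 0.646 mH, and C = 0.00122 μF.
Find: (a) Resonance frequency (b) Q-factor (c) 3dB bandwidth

Step 1 — Resonance: ω₀ = 1/√(LC) = 1/√(0.000646·1.22e-09) = 1.126e+06 rad/s.
Step 2 — f₀ = ω₀/(2π) = 1.793e+05 Hz.
Step 3 — Parallel Q: Q = R/(ω₀L) = 470/(1.126e+06·0.000646) = 0.6459.
Step 4 — Bandwidth: Δω = ω₀/Q = 1.744e+06 rad/s; BW = Δω/(2π) = 2.776e+05 Hz.

(a) f₀ = 1.793e+05 Hz  (b) Q = 0.6459  (c) BW = 2.776e+05 Hz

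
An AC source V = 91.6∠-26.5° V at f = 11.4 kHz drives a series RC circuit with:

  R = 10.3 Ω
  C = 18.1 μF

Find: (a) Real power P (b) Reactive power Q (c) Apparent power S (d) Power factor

Step 1 — Angular frequency: ω = 2π·f = 2π·1.14e+04 = 7.163e+04 rad/s.
Step 2 — Component impedances:
  R: Z = R = 10.3 Ω
  C: Z = 1/(jωC) = -j/(ω·C) = 0 - j0.7713 Ω
Step 3 — Series combination: Z_total = R + C = 10.3 - j0.7713 Ω = 10.33∠-4.3° Ω.
Step 4 — Source phasor: V = 91.6∠-26.5° V = 81.98 - j40.87 V.
Step 5 — Current: I = V / Z = 8.21 - j3.353 A = 8.868∠-22.2° A.
Step 6 — Complex power: S = V·I* = 810.1 - j60.66 VA.
Step 7 — Real power: P = Re(S) = 810.1 W.
Step 8 — Reactive power: Q = Im(S) = -60.66 VAR.
Step 9 — Apparent power: |S| = 812.3 VA.
Step 10 — Power factor: PF = P/|S| = 0.9972 (leading).

(a) P = 810.1 W  (b) Q = -60.66 VAR  (c) S = 812.3 VA  (d) PF = 0.9972 (leading)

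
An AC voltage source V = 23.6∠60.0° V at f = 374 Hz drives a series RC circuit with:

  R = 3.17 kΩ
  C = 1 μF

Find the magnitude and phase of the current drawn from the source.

Step 1 — Angular frequency: ω = 2π·f = 2π·374 = 2350 rad/s.
Step 2 — Component impedances:
  R: Z = R = 3170 Ω
  C: Z = 1/(jωC) = -j/(ω·C) = 0 - j425.5 Ω
Step 3 — Series combination: Z_total = R + C = 3170 - j425.5 Ω = 3198∠-7.6° Ω.
Step 4 — Source phasor: V = 23.6∠60.0° V = 11.8 + j20.44 V.
Step 5 — Ohm's law: I = V / Z_total = (11.8 + j20.44) / (3170 - j425.5) = 0.002806 + j0.006824 A.
Step 6 — Convert to polar: |I| = 0.007379 A, ∠I = 67.6°.

I = 0.007379∠67.6° A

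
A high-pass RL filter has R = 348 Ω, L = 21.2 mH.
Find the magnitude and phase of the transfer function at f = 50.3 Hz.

Step 1 — Angular frequency: ω = 2π·50.3 = 316 rad/s.
Step 2 — Transfer function: H(jω) = jωL/(R + jωL).
Step 3 — Numerator jωL = j·6.7; denominator R + jωL = 348 + j6.7.
Step 4 — H = 0.0003706 + j0.01925.
Step 5 — Magnitude: |H| = 0.01925 (-34.3 dB); phase: φ = 88.9°.

|H| = 0.01925 (-34.3 dB), φ = 88.9°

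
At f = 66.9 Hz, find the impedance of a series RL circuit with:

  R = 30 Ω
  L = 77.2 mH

Step 1 — Angular frequency: ω = 2π·f = 2π·66.9 = 420.3 rad/s.
Step 2 — Component impedances:
  R: Z = R = 30 Ω
  L: Z = jωL = j·420.3·0.0772 = 0 + j32.45 Ω
Step 3 — Series combination: Z_total = R + L = 30 + j32.45 Ω = 44.19∠47.2° Ω.

Z = 30 + j32.45 Ω = 44.19∠47.2° Ω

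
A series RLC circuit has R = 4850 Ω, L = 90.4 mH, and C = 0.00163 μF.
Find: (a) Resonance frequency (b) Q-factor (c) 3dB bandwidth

Step 1 — Resonance: ω₀ = 1/√(LC) = 1/√(0.0904·1.63e-09) = 8.238e+04 rad/s.
Step 2 — f₀ = ω₀/(2π) = 1.311e+04 Hz.
Step 3 — Series Q: Q = ω₀L/R = 8.238e+04·0.0904/4850 = 1.535.
Step 4 — Bandwidth: Δω = ω₀/Q = 5.365e+04 rad/s; BW = Δω/(2π) = 8539 Hz.

(a) f₀ = 1.311e+04 Hz  (b) Q = 1.535  (c) BW = 8539 Hz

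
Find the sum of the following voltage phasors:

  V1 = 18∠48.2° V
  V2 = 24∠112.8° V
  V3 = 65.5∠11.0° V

Step 1 — Convert each phasor to rectangular form:
  V1 = 18·(cos(48.2°) + j·sin(48.2°)) = 12 + j13.42 V
  V2 = 24·(cos(112.8°) + j·sin(112.8°)) = -9.3 + j22.12 V
  V3 = 65.5·(cos(11.0°) + j·sin(11.0°)) = 64.3 + j12.5 V
Step 2 — Sum components: V_total = 66.99 + j48.04 V.
Step 3 — Convert to polar: |V_total| = 82.44 V, ∠V_total = 35.6°.

V_total = 82.44∠35.6° V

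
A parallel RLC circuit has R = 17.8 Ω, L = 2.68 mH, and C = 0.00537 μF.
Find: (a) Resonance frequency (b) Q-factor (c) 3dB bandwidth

Step 1 — Resonance: ω₀ = 1/√(LC) = 1/√(0.00268·5.37e-09) = 2.636e+05 rad/s.
Step 2 — f₀ = ω₀/(2π) = 4.195e+04 Hz.
Step 3 — Parallel Q: Q = R/(ω₀L) = 17.8/(2.636e+05·0.00268) = 0.0252.
Step 4 — Bandwidth: Δω = ω₀/Q = 1.046e+07 rad/s; BW = Δω/(2π) = 1.665e+06 Hz.

(a) f₀ = 4.195e+04 Hz  (b) Q = 0.0252  (c) BW = 1.665e+06 Hz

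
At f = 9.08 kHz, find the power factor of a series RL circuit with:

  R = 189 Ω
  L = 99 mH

Step 1 — Angular frequency: ω = 2π·f = 2π·9080 = 5.705e+04 rad/s.
Step 2 — Component impedances:
  R: Z = R = 189 Ω
  L: Z = jωL = j·5.705e+04·0.099 = 0 + j5648 Ω
Step 3 — Series combination: Z_total = R + L = 189 + j5648 Ω = 5651∠88.1° Ω.
Step 4 — Power factor: PF = cos(φ) = Re(Z)/|Z| = 189/5651.2 = 0.03344.
Step 5 — Type: Im(Z) = 5648 ⇒ lagging (phase φ = 88.1°).

PF = 0.03344 (lagging, φ = 88.1°)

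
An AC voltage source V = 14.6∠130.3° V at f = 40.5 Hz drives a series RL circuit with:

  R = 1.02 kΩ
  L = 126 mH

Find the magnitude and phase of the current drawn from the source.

Step 1 — Angular frequency: ω = 2π·f = 2π·40.5 = 254.5 rad/s.
Step 2 — Component impedances:
  R: Z = R = 1020 Ω
  L: Z = jωL = j·254.5·0.126 = 0 + j32.06 Ω
Step 3 — Series combination: Z_total = R + L = 1020 + j32.06 Ω = 1021∠1.8° Ω.
Step 4 — Source phasor: V = 14.6∠130.3° V = -9.443 + j11.13 V.
Step 5 — Ohm's law: I = V / Z_total = (-9.443 + j11.13) / (1020 + j32.06) = -0.008906 + j0.0112 A.
Step 6 — Convert to polar: |I| = 0.01431 A, ∠I = 128.5°.

I = 0.01431∠128.5° A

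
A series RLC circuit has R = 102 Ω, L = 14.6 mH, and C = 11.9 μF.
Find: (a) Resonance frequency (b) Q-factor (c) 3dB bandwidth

Step 1 — Resonance: ω₀ = 1/√(LC) = 1/√(0.0146·1.19e-05) = 2399 rad/s.
Step 2 — f₀ = ω₀/(2π) = 381.8 Hz.
Step 3 — Series Q: Q = ω₀L/R = 2399·0.0146/102 = 0.3434.
Step 4 — Bandwidth: Δω = ω₀/Q = 6986 rad/s; BW = Δω/(2π) = 1112 Hz.

(a) f₀ = 381.8 Hz  (b) Q = 0.3434  (c) BW = 1112 Hz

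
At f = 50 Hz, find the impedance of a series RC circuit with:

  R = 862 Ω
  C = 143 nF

Step 1 — Angular frequency: ω = 2π·f = 2π·50 = 314.2 rad/s.
Step 2 — Component impedances:
  R: Z = R = 862 Ω
  C: Z = 1/(jωC) = -j/(ω·C) = 0 - j2.226e+04 Ω
Step 3 — Series combination: Z_total = R + C = 862 - j2.226e+04 Ω = 2.228e+04∠-87.8° Ω.

Z = 862 - j2.226e+04 Ω = 2.228e+04∠-87.8° Ω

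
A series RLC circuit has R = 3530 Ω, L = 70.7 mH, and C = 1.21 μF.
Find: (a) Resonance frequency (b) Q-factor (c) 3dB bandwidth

Step 1 — Resonance condition Im(Z)=0 gives ω₀ = 1/√(LC).
Step 2 — ω₀ = 1/√(0.0707·1.21e-06) = 3419 rad/s.
Step 3 — f₀ = ω₀/(2π) = 544.1 Hz.
Step 4 — Series Q: Q = ω₀L/R = 3419·0.0707/3530 = 0.06848.
Step 5 — 3dB bandwidth: Δω = ω₀/Q = 4.993e+04 rad/s; BW = Δω/(2π) = 7946 Hz.

(a) f₀ = 544.1 Hz  (b) Q = 0.06848  (c) BW = 7946 Hz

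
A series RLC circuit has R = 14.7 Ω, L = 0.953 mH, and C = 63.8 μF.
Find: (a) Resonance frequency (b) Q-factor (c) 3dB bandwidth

Step 1 — Resonance: ω₀ = 1/√(LC) = 1/√(0.000953·6.38e-05) = 4055 rad/s.
Step 2 — f₀ = ω₀/(2π) = 645.5 Hz.
Step 3 — Series Q: Q = ω₀L/R = 4055·0.000953/14.7 = 0.2629.
Step 4 — Bandwidth: Δω = ω₀/Q = 1.542e+04 rad/s; BW = Δω/(2π) = 2455 Hz.

(a) f₀ = 645.5 Hz  (b) Q = 0.2629  (c) BW = 2455 Hz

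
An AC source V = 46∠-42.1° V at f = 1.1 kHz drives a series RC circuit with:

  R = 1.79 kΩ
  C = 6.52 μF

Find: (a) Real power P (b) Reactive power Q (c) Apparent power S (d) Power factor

Step 1 — Angular frequency: ω = 2π·f = 2π·1100 = 6912 rad/s.
Step 2 — Component impedances:
  R: Z = R = 1790 Ω
  C: Z = 1/(jωC) = -j/(ω·C) = 0 - j22.19 Ω
Step 3 — Series combination: Z_total = R + C = 1790 - j22.19 Ω = 1790∠-0.7° Ω.
Step 4 — Source phasor: V = 46∠-42.1° V = 34.13 - j30.84 V.
Step 5 — Current: I = V / Z = 0.01928 - j0.01699 A = 0.0257∠-41.4° A.
Step 6 — Complex power: S = V·I* = 1.182 - j0.01465 VA.
Step 7 — Real power: P = Re(S) = 1.182 W.
Step 8 — Reactive power: Q = Im(S) = -0.01465 VAR.
Step 9 — Apparent power: |S| = 1.182 VA.
Step 10 — Power factor: PF = P/|S| = 0.9999 (leading).

(a) P = 1.182 W  (b) Q = -0.01465 VAR  (c) S = 1.182 VA  (d) PF = 0.9999 (leading)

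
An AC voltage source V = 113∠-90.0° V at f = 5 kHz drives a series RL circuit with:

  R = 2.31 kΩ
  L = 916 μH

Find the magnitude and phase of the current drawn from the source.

Step 1 — Angular frequency: ω = 2π·f = 2π·5000 = 3.142e+04 rad/s.
Step 2 — Component impedances:
  R: Z = R = 2310 Ω
  L: Z = jωL = j·3.142e+04·0.000916 = 0 + j28.78 Ω
Step 3 — Series combination: Z_total = R + L = 2310 + j28.78 Ω = 2310∠0.7° Ω.
Step 4 — Source phasor: V = 113∠-90.0° V = 0 - j113 V.
Step 5 — Ohm's law: I = V / Z_total = (0 - j113) / (2310 + j28.78) = -0.0006093 - j0.04891 A.
Step 6 — Convert to polar: |I| = 0.04891 A, ∠I = -90.7°.

I = 0.04891∠-90.7° A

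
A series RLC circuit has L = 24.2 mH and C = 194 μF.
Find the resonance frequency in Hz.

Step 1 — Resonance condition Im(Z)=0 gives ω₀ = 1/√(LC).
Step 2 — ω₀ = 1/√(0.0242·0.000194) = 461.5 rad/s.
Step 3 — f₀ = ω₀/(2π) = 73.45 Hz.

f₀ = 73.45 Hz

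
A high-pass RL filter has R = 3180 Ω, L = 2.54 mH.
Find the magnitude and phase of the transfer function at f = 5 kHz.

Step 1 — Angular frequency: ω = 2π·5000 = 3.142e+04 rad/s.
Step 2 — Transfer function: H(jω) = jωL/(R + jωL).
Step 3 — Numerator jωL = j·79.8; denominator R + jωL = 3180 + j79.8.
Step 4 — H = 0.0006293 + j0.02508.
Step 5 — Magnitude: |H| = 0.02509 (-32.0 dB); phase: φ = 88.6°.

|H| = 0.02509 (-32.0 dB), φ = 88.6°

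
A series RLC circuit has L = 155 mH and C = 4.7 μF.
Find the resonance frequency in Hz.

Step 1 — Resonance condition Im(Z)=0 gives ω₀ = 1/√(LC).
Step 2 — ω₀ = 1/√(0.155·4.7e-06) = 1172 rad/s.
Step 3 — f₀ = ω₀/(2π) = 186.5 Hz.

f₀ = 186.5 Hz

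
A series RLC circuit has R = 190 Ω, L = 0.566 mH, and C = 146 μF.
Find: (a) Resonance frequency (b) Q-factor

Step 1 — Resonance condition Im(Z)=0 gives ω₀ = 1/√(LC).
Step 2 — ω₀ = 1/√(0.000566·0.000146) = 3479 rad/s.
Step 3 — f₀ = ω₀/(2π) = 553.7 Hz.
Step 4 — Series Q: Q = ω₀L/R = 3479·0.000566/190 = 0.01036.

(a) f₀ = 553.7 Hz  (b) Q = 0.01036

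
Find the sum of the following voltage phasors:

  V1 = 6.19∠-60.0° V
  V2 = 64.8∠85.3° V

Step 1 — Convert each phasor to rectangular form:
  V1 = 6.19·(cos(-60.0°) + j·sin(-60.0°)) = 3.095 - j5.361 V
  V2 = 64.8·(cos(85.3°) + j·sin(85.3°)) = 5.31 + j64.58 V
Step 2 — Sum components: V_total = 8.405 + j59.22 V.
Step 3 — Convert to polar: |V_total| = 59.81 V, ∠V_total = 81.9°.

V_total = 59.81∠81.9° V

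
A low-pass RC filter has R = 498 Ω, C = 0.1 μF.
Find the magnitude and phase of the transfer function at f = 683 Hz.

Step 1 — Angular frequency: ω = 2π·683 = 4291 rad/s.
Step 2 — Transfer function: H(jω) = 1/(1 + jωRC).
Step 3 — Denominator: 1 + jωRC = 1 + j·4291·498·1e-07 = 1 + j0.2137.
Step 4 — H = 0.9563 - j0.2044.
Step 5 — Magnitude: |H| = 0.9779 (-0.2 dB); phase: φ = -12.1°.

|H| = 0.9779 (-0.2 dB), φ = -12.1°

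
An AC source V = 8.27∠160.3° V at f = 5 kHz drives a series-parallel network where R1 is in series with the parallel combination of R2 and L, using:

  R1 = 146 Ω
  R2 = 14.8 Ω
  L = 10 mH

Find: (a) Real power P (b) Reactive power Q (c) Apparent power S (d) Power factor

Step 1 — Angular frequency: ω = 2π·f = 2π·5000 = 3.142e+04 rad/s.
Step 2 — Component impedances:
  R1: Z = R = 146 Ω
  R2: Z = R = 14.8 Ω
  L: Z = jωL = j·3.142e+04·0.01 = 0 + j314.2 Ω
Step 3 — Parallel branch: R2 || L = 1/(1/R2 + 1/L) = 14.77 + j0.6957 Ω.
Step 4 — Series with R1: Z_total = R1 + (R2 || L) = 160.8 + j0.6957 Ω = 160.8∠0.2° Ω.
Step 5 — Source phasor: V = 8.27∠160.3° V = -7.786 + j2.788 V.
Step 6 — Current: I = V / Z = -0.04835 + j0.01755 A = 0.05144∠160.1° A.
Step 7 — Complex power: S = V·I* = 0.4254 + j0.001841 VA.
Step 8 — Real power: P = Re(S) = 0.4254 W.
Step 9 — Reactive power: Q = Im(S) = 0.001841 VAR.
Step 10 — Apparent power: |S| = 0.4254 VA.
Step 11 — Power factor: PF = P/|S| = 1 (lagging).

(a) P = 0.4254 W  (b) Q = 0.001841 VAR  (c) S = 0.4254 VA  (d) PF = 1 (lagging)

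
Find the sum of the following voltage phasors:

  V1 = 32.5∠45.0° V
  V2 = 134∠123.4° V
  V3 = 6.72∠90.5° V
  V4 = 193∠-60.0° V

Step 1 — Convert each phasor to rectangular form:
  V1 = 32.5·(cos(45.0°) + j·sin(45.0°)) = 22.98 + j22.98 V
  V2 = 134·(cos(123.4°) + j·sin(123.4°)) = -73.76 + j111.9 V
  V3 = 6.72·(cos(90.5°) + j·sin(90.5°)) = -0.05864 + j6.72 V
  V4 = 193·(cos(-60.0°) + j·sin(-60.0°)) = 96.5 - j167.1 V
Step 2 — Sum components: V_total = 45.66 - j25.57 V.
Step 3 — Convert to polar: |V_total| = 52.33 V, ∠V_total = -29.3°.

V_total = 52.33∠-29.3° V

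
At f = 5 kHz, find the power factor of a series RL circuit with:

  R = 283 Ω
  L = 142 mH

Step 1 — Angular frequency: ω = 2π·f = 2π·5000 = 3.142e+04 rad/s.
Step 2 — Component impedances:
  R: Z = R = 283 Ω
  L: Z = jωL = j·3.142e+04·0.142 = 0 + j4461 Ω
Step 3 — Series combination: Z_total = R + L = 283 + j4461 Ω = 4470∠86.4° Ω.
Step 4 — Power factor: PF = cos(φ) = Re(Z)/|Z| = 283/4470 = 0.06331.
Step 5 — Type: Im(Z) = 4461 ⇒ lagging (phase φ = 86.4°).

PF = 0.06331 (lagging, φ = 86.4°)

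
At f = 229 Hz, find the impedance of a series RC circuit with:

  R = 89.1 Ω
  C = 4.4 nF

Step 1 — Angular frequency: ω = 2π·f = 2π·229 = 1439 rad/s.
Step 2 — Component impedances:
  R: Z = R = 89.1 Ω
  C: Z = 1/(jωC) = -j/(ω·C) = 0 - j1.58e+05 Ω
Step 3 — Series combination: Z_total = R + C = 89.1 - j1.58e+05 Ω = 1.58e+05∠-90.0° Ω.

Z = 89.1 - j1.58e+05 Ω = 1.58e+05∠-90.0° Ω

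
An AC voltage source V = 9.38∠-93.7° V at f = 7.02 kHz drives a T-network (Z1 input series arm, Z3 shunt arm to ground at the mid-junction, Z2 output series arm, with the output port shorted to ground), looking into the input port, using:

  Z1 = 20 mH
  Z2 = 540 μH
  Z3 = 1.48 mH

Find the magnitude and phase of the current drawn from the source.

Step 1 — Angular frequency: ω = 2π·f = 2π·7020 = 4.411e+04 rad/s.
Step 2 — Component impedances:
  Z1: Z = jωL = j·4.411e+04·0.02 = 0 + j882.2 Ω
  Z2: Z = jωL = j·4.411e+04·0.00054 = 0 + j23.82 Ω
  Z3: Z = jωL = j·4.411e+04·0.00148 = 0 + j65.28 Ω
Step 3 — With the output port shorted to ground, the output series arm Z2 runs from the junction to ground; the shunt arm Z3 also runs from the junction to ground. They appear in parallel: Z3 || Z2 = 0 + j17.45 Ω.
Step 4 — Series with input arm Z1: Z_in = Z1 + (Z3 || Z2) = 0 + j899.6 Ω = 899.6∠90.0° Ω.
Step 5 — Source phasor: V = 9.38∠-93.7° V = -0.6053 - j9.36 V.
Step 6 — Ohm's law: I = V / Z_total = (-0.6053 - j9.36) / (0 + j899.6) = -0.01041 + j0.0006729 A.
Step 7 — Convert to polar: |I| = 0.01043 A, ∠I = 176.3°.

I = 0.01043∠176.3° A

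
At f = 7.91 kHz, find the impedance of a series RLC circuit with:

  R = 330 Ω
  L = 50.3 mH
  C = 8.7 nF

Step 1 — Angular frequency: ω = 2π·f = 2π·7910 = 4.97e+04 rad/s.
Step 2 — Component impedances:
  R: Z = R = 330 Ω
  L: Z = jωL = j·4.97e+04·0.0503 = 0 + j2500 Ω
  C: Z = 1/(jωC) = -j/(ω·C) = 0 - j2313 Ω
Step 3 — Series combination: Z_total = R + L + C = 330 + j187.2 Ω = 379.4∠29.6° Ω.

Z = 330 + j187.2 Ω = 379.4∠29.6° Ω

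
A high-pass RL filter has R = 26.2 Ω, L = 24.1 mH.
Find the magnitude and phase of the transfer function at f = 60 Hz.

Step 1 — Angular frequency: ω = 2π·60 = 377 rad/s.
Step 2 — Transfer function: H(jω) = jωL/(R + jωL).
Step 3 — Numerator jωL = j·9.085; denominator R + jωL = 26.2 + j9.085.
Step 4 — H = 0.1073 + j0.3096.
Step 5 — Magnitude: |H| = 0.3276 (-9.7 dB); phase: φ = 70.9°.

|H| = 0.3276 (-9.7 dB), φ = 70.9°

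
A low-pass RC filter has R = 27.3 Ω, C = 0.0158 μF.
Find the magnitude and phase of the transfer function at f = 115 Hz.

Step 1 — Angular frequency: ω = 2π·115 = 722.6 rad/s.
Step 2 — Transfer function: H(jω) = 1/(1 + jωRC).
Step 3 — Denominator: 1 + jωRC = 1 + j·722.6·27.3·1.58e-08 = 1 + j0.0003117.
Step 4 — H = 1 - j0.0003117.
Step 5 — Magnitude: |H| = 1 (-0.0 dB); phase: φ = -0.0°.

|H| = 1 (-0.0 dB), φ = -0.0°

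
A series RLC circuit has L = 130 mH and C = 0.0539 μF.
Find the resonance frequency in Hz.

Step 1 — Resonance condition Im(Z)=0 gives ω₀ = 1/√(LC).
Step 2 — ω₀ = 1/√(0.13·5.39e-08) = 1.195e+04 rad/s.
Step 3 — f₀ = ω₀/(2π) = 1901 Hz.

f₀ = 1901 Hz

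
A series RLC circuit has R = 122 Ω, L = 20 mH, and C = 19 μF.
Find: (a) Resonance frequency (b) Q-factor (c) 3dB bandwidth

Step 1 — Resonance condition Im(Z)=0 gives ω₀ = 1/√(LC).
Step 2 — ω₀ = 1/√(0.02·1.9e-05) = 1622 rad/s.
Step 3 — f₀ = ω₀/(2π) = 258.2 Hz.
Step 4 — Series Q: Q = ω₀L/R = 1622·0.02/122 = 0.2659.
Step 5 — 3dB bandwidth: Δω = ω₀/Q = 6100 rad/s; BW = Δω/(2π) = 970.8 Hz.

(a) f₀ = 258.2 Hz  (b) Q = 0.2659  (c) BW = 970.8 Hz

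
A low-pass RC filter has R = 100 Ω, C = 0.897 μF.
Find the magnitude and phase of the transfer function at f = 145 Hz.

Step 1 — Angular frequency: ω = 2π·145 = 911.1 rad/s.
Step 2 — Transfer function: H(jω) = 1/(1 + jωRC).
Step 3 — Denominator: 1 + jωRC = 1 + j·911.1·100·8.97e-07 = 1 + j0.08172.
Step 4 — H = 0.9934 - j0.08118.
Step 5 — Magnitude: |H| = 0.9967 (-0.0 dB); phase: φ = -4.7°.

|H| = 0.9967 (-0.0 dB), φ = -4.7°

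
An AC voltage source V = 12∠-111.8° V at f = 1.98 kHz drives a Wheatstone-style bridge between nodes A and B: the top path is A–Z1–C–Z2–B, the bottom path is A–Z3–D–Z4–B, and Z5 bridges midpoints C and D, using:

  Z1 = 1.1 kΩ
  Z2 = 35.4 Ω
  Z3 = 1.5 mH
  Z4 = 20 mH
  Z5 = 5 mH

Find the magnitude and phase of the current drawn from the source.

Step 1 — Angular frequency: ω = 2π·f = 2π·1980 = 1.244e+04 rad/s.
Step 2 — Component impedances:
  Z1: Z = R = 1100 Ω
  Z2: Z = R = 35.4 Ω
  Z3: Z = jωL = j·1.244e+04·0.0015 = 0 + j18.66 Ω
  Z4: Z = jωL = j·1.244e+04·0.02 = 0 + j248.8 Ω
  Z5: Z = jωL = j·1.244e+04·0.005 = 0 + j62.2 Ω
Step 3 — Bridge requires nodal analysis (the Z5 bridge couples midpoints C and D, so the two paths cannot be reduced to a simple series/parallel combination). Setting node B to ground and injecting 1 A at node A, the 3-node admittance system at A, C, D solves to V_A = Z_AB = 26.54 + j71.4 Ω = 76.17∠69.6° Ω.
Step 4 — Source phasor: V = 12∠-111.8° V = -4.456 - j11.14 V.
Step 5 — Ohm's law: I = V / Z_total = (-4.456 - j11.14) / (26.54 + j71.4) = -0.1575 + j0.00388 A.
Step 6 — Convert to polar: |I| = 0.1575 A, ∠I = 178.6°.

I = 0.1575∠178.6° A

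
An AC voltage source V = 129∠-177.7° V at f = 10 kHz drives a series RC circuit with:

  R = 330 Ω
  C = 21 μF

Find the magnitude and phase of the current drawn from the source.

Step 1 — Angular frequency: ω = 2π·f = 2π·1e+04 = 6.283e+04 rad/s.
Step 2 — Component impedances:
  R: Z = R = 330 Ω
  C: Z = 1/(jωC) = -j/(ω·C) = 0 - j0.7579 Ω
Step 3 — Series combination: Z_total = R + C = 330 - j0.7579 Ω = 330∠-0.1° Ω.
Step 4 — Source phasor: V = 129∠-177.7° V = -128.9 - j5.177 V.
Step 5 — Ohm's law: I = V / Z_total = (-128.9 - j5.177) / (330 - j0.7579) = -0.3906 - j0.01658 A.
Step 6 — Convert to polar: |I| = 0.3909 A, ∠I = -177.6°.

I = 0.3909∠-177.6° A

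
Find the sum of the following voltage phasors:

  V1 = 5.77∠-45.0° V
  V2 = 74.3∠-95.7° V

Step 1 — Convert each phasor to rectangular form:
  V1 = 5.77·(cos(-45.0°) + j·sin(-45.0°)) = 4.08 - j4.08 V
  V2 = 74.3·(cos(-95.7°) + j·sin(-95.7°)) = -7.379 - j73.93 V
Step 2 — Sum components: V_total = -3.299 - j78.01 V.
Step 3 — Convert to polar: |V_total| = 78.08 V, ∠V_total = -92.4°.

V_total = 78.08∠-92.4° V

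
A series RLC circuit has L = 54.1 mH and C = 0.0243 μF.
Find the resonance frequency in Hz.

Step 1 — Resonance condition Im(Z)=0 gives ω₀ = 1/√(LC).
Step 2 — ω₀ = 1/√(0.0541·2.43e-08) = 2.758e+04 rad/s.
Step 3 — f₀ = ω₀/(2π) = 4390 Hz.

f₀ = 4390 Hz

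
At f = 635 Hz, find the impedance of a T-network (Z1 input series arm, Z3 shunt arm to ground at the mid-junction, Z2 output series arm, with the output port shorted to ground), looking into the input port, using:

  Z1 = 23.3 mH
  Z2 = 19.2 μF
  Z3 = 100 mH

Step 1 — Angular frequency: ω = 2π·f = 2π·635 = 3990 rad/s.
Step 2 — Component impedances:
  Z1: Z = jωL = j·3990·0.0233 = 0 + j92.96 Ω
  Z2: Z = 1/(jωC) = -j/(ω·C) = 0 - j13.05 Ω
  Z3: Z = jωL = j·3990·0.1 = 0 + j399 Ω
Step 3 — With the output port shorted to ground, the output series arm Z2 runs from the junction to ground; the shunt arm Z3 also runs from the junction to ground. They appear in parallel: Z3 || Z2 = 0 - j13.5 Ω.
Step 4 — Series with input arm Z1: Z_in = Z1 + (Z3 || Z2) = 0 + j79.47 Ω = 79.47∠90.0° Ω.

Z = 0 + j79.47 Ω = 79.47∠90.0° Ω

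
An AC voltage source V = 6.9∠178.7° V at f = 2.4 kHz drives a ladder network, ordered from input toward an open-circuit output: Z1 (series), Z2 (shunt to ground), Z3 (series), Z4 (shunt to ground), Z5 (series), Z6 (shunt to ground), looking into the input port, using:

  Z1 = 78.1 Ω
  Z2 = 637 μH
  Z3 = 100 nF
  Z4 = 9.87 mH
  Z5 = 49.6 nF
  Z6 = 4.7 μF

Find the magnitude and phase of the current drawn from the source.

Step 1 — Angular frequency: ω = 2π·f = 2π·2400 = 1.508e+04 rad/s.
Step 2 — Component impedances:
  Z1: Z = R = 78.1 Ω
  Z2: Z = jωL = j·1.508e+04·0.000637 = 0 + j9.606 Ω
  Z3: Z = 1/(jωC) = -j/(ω·C) = 0 - j663.1 Ω
  Z4: Z = jωL = j·1.508e+04·0.00987 = 0 + j148.8 Ω
  Z5: Z = 1/(jωC) = -j/(ω·C) = 0 - j1337 Ω
  Z6: Z = 1/(jωC) = -j/(ω·C) = 0 - j14.11 Ω
Step 3 — Ladder network (open output): work backward from the far end, alternating series and parallel combinations. Z_in = 78.1 + j9.795 Ω = 78.71∠7.1° Ω.
Step 4 — Source phasor: V = 6.9∠178.7° V = -6.898 + j0.1565 V.
Step 5 — Ohm's law: I = V / Z_total = (-6.898 + j0.1565) / (78.1 + j9.795) = -0.08671 + j0.01288 A.
Step 6 — Convert to polar: |I| = 0.08766 A, ∠I = 171.6°.

I = 0.08766∠171.6° A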